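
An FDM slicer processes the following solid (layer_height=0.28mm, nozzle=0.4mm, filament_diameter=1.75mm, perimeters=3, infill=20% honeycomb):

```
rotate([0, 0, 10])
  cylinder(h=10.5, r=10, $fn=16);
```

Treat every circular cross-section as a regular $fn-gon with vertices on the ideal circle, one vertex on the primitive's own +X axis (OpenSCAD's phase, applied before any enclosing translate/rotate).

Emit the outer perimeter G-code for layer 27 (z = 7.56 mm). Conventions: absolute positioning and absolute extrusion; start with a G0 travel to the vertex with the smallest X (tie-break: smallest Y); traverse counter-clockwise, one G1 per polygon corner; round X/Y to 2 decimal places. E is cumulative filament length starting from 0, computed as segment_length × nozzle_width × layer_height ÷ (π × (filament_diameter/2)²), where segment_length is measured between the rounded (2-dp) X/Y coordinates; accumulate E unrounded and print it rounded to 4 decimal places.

G0 X-9.85 Y-1.74 Z7.56
G1 X-8.43 Y-5.37 E0.1815
G1 X-5.74 Y-8.19 E0.3630
G1 X-2.16 Y-9.76 E0.5450
G1 X1.74 Y-9.85 E0.7266
G1 X5.37 Y-8.43 E0.9081
G1 X8.19 Y-5.74 E1.0896
G1 X9.76 Y-2.16 E1.2716
G1 X9.85 Y1.74 E1.4533
G1 X8.43 Y5.37 E1.6348
G1 X5.74 Y8.19 E1.8163
G1 X2.16 Y9.76 E1.9983
G1 X-1.74 Y9.85 E2.1799
G1 X-5.37 Y8.43 E2.3614
G1 X-8.19 Y5.74 E2.5429
G1 X-9.76 Y2.16 E2.7249
G1 X-9.85 Y-1.74 E2.9066

At z = 7.56 mm: the r=10 cylinder gives a regular 16-gon of circumradius 10 (constant along its height); (whole slice rotated 10° about Z — lengths, areas and connectivity unchanged). The outline is a single polygon with 16 vertices. Extrusion per mm of travel: 0.4 × 0.28 / (π × 0.875²) = 0.046564. Accumulating E over each segment gives final E = 2.9066.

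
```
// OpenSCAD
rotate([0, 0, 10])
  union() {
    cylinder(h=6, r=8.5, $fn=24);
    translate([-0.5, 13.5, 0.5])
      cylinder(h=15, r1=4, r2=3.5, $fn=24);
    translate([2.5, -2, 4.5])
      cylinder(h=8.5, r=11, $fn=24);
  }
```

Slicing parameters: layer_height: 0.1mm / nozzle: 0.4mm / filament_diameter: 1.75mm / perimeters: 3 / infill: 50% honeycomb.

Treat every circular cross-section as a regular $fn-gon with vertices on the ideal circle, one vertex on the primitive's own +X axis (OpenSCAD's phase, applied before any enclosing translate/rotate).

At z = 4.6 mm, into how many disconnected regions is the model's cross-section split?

2

At z = 4.6 mm: the r=8.5 cylinder contributes a regular 24-gon of circumradius 8.5; the cone at (-0.5, 13.5) (r1=4→r2=3.5) has section circumradius 3.863 here — a regular 24-gon; the r=11 cylinder at (2.5, -2) contributes a regular 24-gon of circumradius 11; Combining (union): the regions partially overlap (shared area 218.18 mm²), so overlapping operands fuse into one piece — 2 connected regions; (whole slice rotated 10° about Z — lengths, areas and connectivity unchanged). The result has 2 disconnected regions.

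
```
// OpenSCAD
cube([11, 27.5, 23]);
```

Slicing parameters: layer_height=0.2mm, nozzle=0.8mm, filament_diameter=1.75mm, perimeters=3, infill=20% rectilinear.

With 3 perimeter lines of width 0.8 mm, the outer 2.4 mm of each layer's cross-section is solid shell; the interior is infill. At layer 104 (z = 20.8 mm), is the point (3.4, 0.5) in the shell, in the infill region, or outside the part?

shell

At z = 20.8 mm: the 11×27.5 cube contributes its full rectangle. Overall, the cross-section is a single solid region. The nearest boundary edge runs (0.00, 0.00)→(11.00, 0.00); distance from the point to it = 0.50 mm. The point is inside the cross-section, 0.50 mm from the nearest boundary — within the 2.4 mm shell band (3 × 0.8).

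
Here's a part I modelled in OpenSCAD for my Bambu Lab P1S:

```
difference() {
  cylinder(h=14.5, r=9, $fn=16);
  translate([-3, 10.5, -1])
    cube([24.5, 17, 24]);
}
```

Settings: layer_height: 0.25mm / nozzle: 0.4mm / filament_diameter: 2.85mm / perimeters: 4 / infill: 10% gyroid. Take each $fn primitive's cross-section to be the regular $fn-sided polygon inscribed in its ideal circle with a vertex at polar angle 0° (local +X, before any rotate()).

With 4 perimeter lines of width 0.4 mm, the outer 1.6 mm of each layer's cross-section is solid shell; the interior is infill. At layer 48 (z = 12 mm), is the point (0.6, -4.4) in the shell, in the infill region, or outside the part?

infill

At z = 12 mm: the r=9 cylinder contributes a regular 16-gon of circumradius 9; the cube at (-3, 10.5) (footprint 24.5×17) is included at this height; Taking the first minus the rest: starting from the r=9 cylinder, the 24.5×17 cube at (-3, 10.5) misses the remaining region (no effect) — 1 connected region. Overall, the cross-section is a single solid region. The nearest boundary edge runs (3.44, -8.31)→(-0.00, -9.00); distance from the point to it = 4.39 mm. The point is inside the cross-section and 4.39 mm from the nearest boundary — more than the 1.6 mm shell width (4 × 0.4), so it's in the infill interior.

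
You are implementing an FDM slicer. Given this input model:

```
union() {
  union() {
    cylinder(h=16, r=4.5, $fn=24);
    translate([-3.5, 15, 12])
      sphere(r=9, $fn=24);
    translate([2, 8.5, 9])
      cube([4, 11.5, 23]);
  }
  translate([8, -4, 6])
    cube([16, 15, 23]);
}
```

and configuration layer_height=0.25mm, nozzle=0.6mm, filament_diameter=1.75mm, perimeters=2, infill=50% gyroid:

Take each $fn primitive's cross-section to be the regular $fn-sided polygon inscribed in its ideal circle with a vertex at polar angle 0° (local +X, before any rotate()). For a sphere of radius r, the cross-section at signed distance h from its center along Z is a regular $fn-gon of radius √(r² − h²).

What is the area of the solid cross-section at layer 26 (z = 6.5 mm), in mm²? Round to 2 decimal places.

460.51 mm²

At z = 6.5 mm: the cylinder: section is a regular 24-gon, circumradius r=4.5 (area = (24/2)·4.500²·sin(360°/24) = 62.89 mm²); the sphere at (-3.5, 15): section is a regular 24-gon, circumradius = √(r²−h²) = √(9²−5.5²) = 7.124 (area = (24/2)·7.124²·sin(360°/24) = 157.62 mm²); the cube at (2, 8.5) is not intersected at this z (z outside [9, 32]); Combining (union): the 2 present regions are separate (no shared area or edge), so areas and boundary lengths simply add and each stays a separate island — area = 220.51 mm²; the cube at (8, -4) is present — its section is the full 16×15 rectangle (area 240.00 mm²); Combining (union): the 2 present regions are separate (no shared area or edge), so areas and boundary lengths simply add and each stays a separate island — area = 460.51 mm². Overall, the cross-section has 3 separate islands. Net area = 460.51 mm².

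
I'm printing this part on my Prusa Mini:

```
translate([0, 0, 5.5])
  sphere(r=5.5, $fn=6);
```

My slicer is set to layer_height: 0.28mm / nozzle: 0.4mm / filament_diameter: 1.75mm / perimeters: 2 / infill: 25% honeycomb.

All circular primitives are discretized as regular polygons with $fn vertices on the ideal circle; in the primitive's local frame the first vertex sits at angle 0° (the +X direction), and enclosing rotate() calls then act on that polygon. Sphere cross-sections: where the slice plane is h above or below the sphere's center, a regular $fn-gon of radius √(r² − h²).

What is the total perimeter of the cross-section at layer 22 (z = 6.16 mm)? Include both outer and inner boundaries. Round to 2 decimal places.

32.76 mm

At z = 6.16 mm: the r=5.5 sphere contributes a regular 6-gon of circumradius √(5.5²−0.66²) = 5.460 (perimeter = 2·6·5.460·sin(180°/6) = 32.76 mm). Overall, the cross-section is a single solid region. Total boundary length (outer) = 32.76 mm.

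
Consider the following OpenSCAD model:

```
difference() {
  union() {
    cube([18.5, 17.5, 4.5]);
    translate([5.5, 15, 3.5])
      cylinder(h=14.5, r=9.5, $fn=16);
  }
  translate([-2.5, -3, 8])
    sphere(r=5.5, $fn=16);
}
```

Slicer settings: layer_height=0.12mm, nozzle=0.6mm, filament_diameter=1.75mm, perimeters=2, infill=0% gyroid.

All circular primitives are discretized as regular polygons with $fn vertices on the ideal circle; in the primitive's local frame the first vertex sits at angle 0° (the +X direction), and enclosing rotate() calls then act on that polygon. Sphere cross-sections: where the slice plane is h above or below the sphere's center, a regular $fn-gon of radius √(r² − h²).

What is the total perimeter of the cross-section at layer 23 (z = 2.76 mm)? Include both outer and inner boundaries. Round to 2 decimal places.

At z = 2.76 mm: the cube (footprint 18.5×17.5) is included at this height (perimeter 72.00 mm); the cylinder at (5.5, 15) is absent (z outside [3.5, 18]); Taking the union: only the 18.5×17.5 cube is present, so the union is just that shape — boundary = 72.00 mm; the sphere at (-2.5, -3): section is a regular 16-gon, circumradius = √(r²−h²) = √(5.5²−5.24²) = 1.671 (perimeter = 2·16·1.671·sin(180°/16) = 10.43 mm); Subtracting the remaining from the first: starting from the result so far, the r=5.5 sphere at (-2.5, -3) misses the remaining region (no effect) — boundary = 72.00 mm. Overall, the cross-section is a single solid region. Total boundary length (outer) = 72.00 mm.

72.00 mm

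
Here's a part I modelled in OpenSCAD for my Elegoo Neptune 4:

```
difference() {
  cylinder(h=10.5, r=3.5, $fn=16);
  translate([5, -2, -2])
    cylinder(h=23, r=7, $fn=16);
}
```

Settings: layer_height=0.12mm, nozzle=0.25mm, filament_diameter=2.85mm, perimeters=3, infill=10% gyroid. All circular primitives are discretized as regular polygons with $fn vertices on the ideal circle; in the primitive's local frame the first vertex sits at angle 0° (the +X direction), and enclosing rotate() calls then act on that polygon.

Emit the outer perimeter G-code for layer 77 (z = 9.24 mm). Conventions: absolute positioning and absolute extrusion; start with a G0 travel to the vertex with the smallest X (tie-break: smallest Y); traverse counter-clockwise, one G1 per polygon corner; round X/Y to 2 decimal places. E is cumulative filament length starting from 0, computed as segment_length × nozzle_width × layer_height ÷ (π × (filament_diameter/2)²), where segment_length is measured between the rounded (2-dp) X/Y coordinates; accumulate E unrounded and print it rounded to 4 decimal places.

At z = 9.24 mm: the r=3.5 cylinder contributes a regular 16-gon of circumradius 3.5; the r=7 cylinder at (5, -2) contributes a regular 16-gon of circumradius 7; After the difference (first − rest): starting from the r=3.5 cylinder, the r=7 cylinder at (5, -2) partially overlaps it — only the 27.24 mm² overlap (of its 150.01 mm²) is removed, clipping the outline — 1 connected region. The outline is a single polygon with 12 vertices. Extrusion per mm of travel: 0.25 × 0.12 / (π × 1.425²) = 0.004703. Accumulating E over each segment gives final E = 0.0790.

G0 X-3.50 Y0.00 Z9.24
G1 X-3.23 Y-1.34 E0.0064
G1 X-2.47 Y-2.47 E0.0128
G1 X-1.82 Y-2.91 E0.0165
G1 X-2.00 Y-2.00 E0.0209
G1 X-1.47 Y0.68 E0.0337
G1 X0.05 Y2.95 E0.0466
G1 X0.67 Y3.37 E0.0501
G1 X0.00 Y3.50 E0.0533
G1 X-1.34 Y3.23 E0.0597
G1 X-2.47 Y2.47 E0.0661
G1 X-3.23 Y1.34 E0.0725
G1 X-3.50 Y0.00 E0.0790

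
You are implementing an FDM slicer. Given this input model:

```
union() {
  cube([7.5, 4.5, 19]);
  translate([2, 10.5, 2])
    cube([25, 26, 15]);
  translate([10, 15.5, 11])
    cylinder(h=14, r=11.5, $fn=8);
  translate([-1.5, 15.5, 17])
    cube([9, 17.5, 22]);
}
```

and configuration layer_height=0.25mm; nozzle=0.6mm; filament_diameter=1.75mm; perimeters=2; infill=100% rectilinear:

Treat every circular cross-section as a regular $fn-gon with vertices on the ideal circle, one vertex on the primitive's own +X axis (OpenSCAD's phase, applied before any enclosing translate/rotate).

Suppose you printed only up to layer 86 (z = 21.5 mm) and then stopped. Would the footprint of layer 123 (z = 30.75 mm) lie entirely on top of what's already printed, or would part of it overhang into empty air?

Compare the two slices. At z = 21.5: the cube does not reach this height (z outside [0, 19]); the cube at (2, 10.5) is absent (z outside [2, 17]); the cylinder at (10, 15.5): section is a regular 8-gon, circumradius r=11.5 (area = (8/2)·11.500²·sin(360°/8) = 374.06 mm²); the cube at (-1.5, 15.5) is present — its section is the full 9×17.5 rectangle (area 157.50 mm²); Merging all regions: the regions partially overlap — summed areas 531.56 mm² minus the doubly-counted overlap 66.06 mm² gives 465.50 mm² — area = 465.50 mm². At z = 30.75: the cube does not reach this height (z outside [0, 19]); the cube at (2, 10.5) is not intersected at this z (z outside [2, 17]); the cylinder at (10, 15.5) is not intersected at this z (z outside [11, 25]); the cube at (-1.5, 15.5) is present — its section is the full 9×17.5 rectangle (area 157.50 mm²); Merging all regions: only the 9×17.5 cube at (-1.5, 15.5) is present, so the union is just that shape — area = 157.50 mm². Checking containment: the cross-section at z = 30.75 is a subset of the cross-section at z = 21.5.

entirely on top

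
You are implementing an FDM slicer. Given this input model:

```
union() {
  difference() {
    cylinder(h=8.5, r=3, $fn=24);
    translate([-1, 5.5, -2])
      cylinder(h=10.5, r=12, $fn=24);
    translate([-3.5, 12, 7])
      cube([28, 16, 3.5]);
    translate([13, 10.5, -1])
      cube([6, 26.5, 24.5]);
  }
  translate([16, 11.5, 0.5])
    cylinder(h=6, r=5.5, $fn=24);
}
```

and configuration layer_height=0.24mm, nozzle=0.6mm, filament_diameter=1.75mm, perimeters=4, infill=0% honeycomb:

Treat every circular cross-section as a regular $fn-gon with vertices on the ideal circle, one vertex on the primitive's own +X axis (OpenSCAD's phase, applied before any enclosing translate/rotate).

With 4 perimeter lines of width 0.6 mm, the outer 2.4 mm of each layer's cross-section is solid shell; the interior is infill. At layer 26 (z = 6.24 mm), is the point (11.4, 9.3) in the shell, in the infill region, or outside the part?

At z = 6.24 mm: the r=3 cylinder contributes a regular 24-gon of circumradius 3; the r=12 cylinder at (-1, 5.5) contributes a regular 24-gon of circumradius 12; the cube at (-3.5, 12) does not reach this height (z outside [7, 10.5]); the 6×26.5 cube at (13, 10.5) contributes its full rectangle; Taking the first minus the rest: starting from the r=3 cylinder, the r=12 cylinder at (-1, 5.5) covers all of what remains (removes everything); the 6×26.5 cube at (13, 10.5) misses the remaining region (no effect) — nothing remains; the cylinder at (16, 11.5): section is a regular 24-gon, circumradius r=5.5; Taking the union: only the r=5.5 cylinder at (16, 11.5) is present, so the union is just that shape — 1 connected region. Overall, the cross-section is a single solid region. The nearest boundary edge runs (10.69, 10.08)→(11.24, 8.75); distance from the point to it = 0.36 mm. The point is inside the cross-section, 0.36 mm from the nearest boundary — within the 2.4 mm shell band (4 × 0.6).

shell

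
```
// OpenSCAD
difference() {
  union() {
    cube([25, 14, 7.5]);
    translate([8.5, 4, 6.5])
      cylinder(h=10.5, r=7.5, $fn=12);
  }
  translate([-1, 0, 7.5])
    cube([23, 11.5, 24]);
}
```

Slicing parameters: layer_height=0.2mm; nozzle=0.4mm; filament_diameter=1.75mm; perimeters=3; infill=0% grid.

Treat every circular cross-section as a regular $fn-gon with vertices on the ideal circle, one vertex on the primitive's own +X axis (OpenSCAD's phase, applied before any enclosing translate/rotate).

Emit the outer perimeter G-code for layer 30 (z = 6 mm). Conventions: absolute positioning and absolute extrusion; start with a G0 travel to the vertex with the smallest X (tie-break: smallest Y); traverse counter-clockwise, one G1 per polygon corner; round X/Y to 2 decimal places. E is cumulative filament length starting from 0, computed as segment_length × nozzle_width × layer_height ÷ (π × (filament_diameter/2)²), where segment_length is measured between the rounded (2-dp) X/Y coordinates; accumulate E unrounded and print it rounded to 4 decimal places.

At z = 6 mm: the 25×14 cube contributes its full rectangle; the cylinder at (8.5, 4) is absent (z outside [6.5, 17]); Taking the union: only the 25×14 cube is present, so the union is just that shape — 1 connected region; the cube at (-1, 0) is absent (z outside [7.5, 31.5]); Subtracting the remaining from the first: none of the subtracted shapes is present at this height, so that combined region is unchanged — 1 connected region. The outline is a single polygon with 4 vertices. Extrusion per mm of travel: 0.4 × 0.2 / (π × 0.875²) = 0.033260. Accumulating E over each segment gives final E = 2.5943.

G0 X0.00 Y0.00 Z6.00
G1 X25.00 Y0.00 E0.8315
G1 X25.00 Y14.00 E1.2971
G1 X0.00 Y14.00 E2.1286
G1 X0.00 Y0.00 E2.5943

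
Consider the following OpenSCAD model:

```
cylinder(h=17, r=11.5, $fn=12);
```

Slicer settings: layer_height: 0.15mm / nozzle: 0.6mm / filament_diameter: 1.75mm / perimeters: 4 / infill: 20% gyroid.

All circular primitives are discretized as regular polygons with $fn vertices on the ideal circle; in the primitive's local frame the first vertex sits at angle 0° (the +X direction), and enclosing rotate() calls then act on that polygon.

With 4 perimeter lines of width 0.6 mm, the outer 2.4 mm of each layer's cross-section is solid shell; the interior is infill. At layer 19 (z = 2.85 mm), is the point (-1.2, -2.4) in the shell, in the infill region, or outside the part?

infill

At z = 2.85 mm: the cylinder: section is a regular 12-gon, circumradius r=11.5. Overall, the cross-section is a single solid region. The nearest boundary edge runs (-5.75, -9.96)→(-0.00, -11.50); distance from the point to it = 8.48 mm. The point is inside the cross-section and 8.48 mm from the nearest boundary — more than the 2.4 mm shell width (4 × 0.6), so it's in the infill interior.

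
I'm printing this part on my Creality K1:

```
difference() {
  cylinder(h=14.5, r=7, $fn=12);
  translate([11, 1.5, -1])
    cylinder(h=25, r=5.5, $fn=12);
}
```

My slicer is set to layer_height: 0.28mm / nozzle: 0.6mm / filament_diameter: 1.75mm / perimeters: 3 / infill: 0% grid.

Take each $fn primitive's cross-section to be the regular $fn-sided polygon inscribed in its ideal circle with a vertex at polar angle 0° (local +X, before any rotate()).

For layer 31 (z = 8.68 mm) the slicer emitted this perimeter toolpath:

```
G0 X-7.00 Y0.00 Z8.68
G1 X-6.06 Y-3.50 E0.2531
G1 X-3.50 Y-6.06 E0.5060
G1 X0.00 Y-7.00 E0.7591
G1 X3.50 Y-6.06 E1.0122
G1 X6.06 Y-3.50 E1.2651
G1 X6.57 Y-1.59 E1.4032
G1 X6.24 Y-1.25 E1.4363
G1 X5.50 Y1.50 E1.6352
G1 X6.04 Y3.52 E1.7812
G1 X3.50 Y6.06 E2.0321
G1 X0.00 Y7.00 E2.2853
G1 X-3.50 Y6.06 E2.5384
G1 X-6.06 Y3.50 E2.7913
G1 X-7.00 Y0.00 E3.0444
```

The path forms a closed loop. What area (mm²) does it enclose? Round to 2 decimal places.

Apply the shoelace formula to the sequence of (X, Y) vertices; enclosed area = 143.15 mm².

143.15 mm²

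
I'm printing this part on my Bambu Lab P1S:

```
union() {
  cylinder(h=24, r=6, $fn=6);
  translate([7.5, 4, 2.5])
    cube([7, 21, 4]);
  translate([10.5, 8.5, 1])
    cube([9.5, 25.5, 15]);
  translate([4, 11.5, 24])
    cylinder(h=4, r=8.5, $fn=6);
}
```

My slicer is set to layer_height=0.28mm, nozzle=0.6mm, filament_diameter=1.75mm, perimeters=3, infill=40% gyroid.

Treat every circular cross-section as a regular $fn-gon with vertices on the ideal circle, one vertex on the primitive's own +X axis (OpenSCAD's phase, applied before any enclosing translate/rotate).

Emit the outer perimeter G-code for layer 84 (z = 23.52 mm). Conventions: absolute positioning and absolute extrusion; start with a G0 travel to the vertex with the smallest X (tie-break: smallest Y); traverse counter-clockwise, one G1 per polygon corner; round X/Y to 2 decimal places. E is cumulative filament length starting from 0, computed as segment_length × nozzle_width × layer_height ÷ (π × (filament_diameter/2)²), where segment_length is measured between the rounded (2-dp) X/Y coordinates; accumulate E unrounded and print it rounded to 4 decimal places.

At z = 23.52 mm: the r=6 cylinder contributes a regular 6-gon of circumradius 6; the cube at (7.5, 4) is not intersected at this z (z outside [2.5, 6.5]); the cube at (10.5, 8.5) does not reach this height (z outside [1, 16]); the cylinder at (4, 11.5) does not reach this height (z outside [24, 28]); Taking the union: only the r=6 cylinder is present, so the union is just that shape — 1 connected region. The outline is a single polygon with 6 vertices. Extrusion per mm of travel: 0.6 × 0.28 / (π × 0.875²) = 0.069846. Accumulating E over each segment gives final E = 2.5154.

G0 X-6.00 Y0.00 Z23.52
G1 X-3.00 Y-5.20 E0.4193
G1 X3.00 Y-5.20 E0.8384
G1 X6.00 Y0.00 E1.2577
G1 X3.00 Y5.20 E1.6770
G1 X-3.00 Y5.20 E2.0961
G1 X-6.00 Y0.00 E2.5154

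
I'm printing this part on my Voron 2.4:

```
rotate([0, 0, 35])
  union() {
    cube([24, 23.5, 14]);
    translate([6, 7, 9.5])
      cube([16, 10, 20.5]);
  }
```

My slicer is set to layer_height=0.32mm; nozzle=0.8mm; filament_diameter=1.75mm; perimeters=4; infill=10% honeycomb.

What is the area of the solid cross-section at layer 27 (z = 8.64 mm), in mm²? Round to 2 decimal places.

564.00 mm²

At z = 8.64 mm: the cube (footprint 24×23.5) is included at this height (area 564.00 mm²); the cube at (6, 7) does not reach this height (z outside [9.5, 30]); Combining (union): only the 24×23.5 cube is present, so the union is just that shape — area = 564.00 mm²; (whole slice rotated 35° about Z — lengths, areas and connectivity unchanged). Overall, the cross-section is a single solid region. Net area = 564.00 mm².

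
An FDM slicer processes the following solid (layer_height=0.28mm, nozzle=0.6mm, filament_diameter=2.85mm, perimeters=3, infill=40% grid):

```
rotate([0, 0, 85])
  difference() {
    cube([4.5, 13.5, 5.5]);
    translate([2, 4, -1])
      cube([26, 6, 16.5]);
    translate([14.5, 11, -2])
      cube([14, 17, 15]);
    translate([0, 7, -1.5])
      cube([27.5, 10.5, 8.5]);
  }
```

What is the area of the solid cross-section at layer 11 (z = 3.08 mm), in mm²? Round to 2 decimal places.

24.00 mm²

At z = 3.08 mm: the 4.5×13.5 cube contributes its full rectangle (area 60.75 mm²); the 26×6 cube at (2, 4) contributes its full rectangle (area 156.00 mm²); the cube at (14.5, 11) is present — its section is the full 14×17 rectangle (area 238.00 mm²); the cube at (0, 7) (footprint 27.5×10.5) is included at this height (area 288.75 mm²); After the difference (first − rest): starting from the 4.5×13.5 cube (60.75 mm²), the 26×6 cube at (2, 4) partially overlaps it — only the 15.00 mm² overlap (of its 156.00 mm²) is removed, clipping the outline; the 14×17 cube at (14.5, 11) misses the remaining region (no effect); the 27.5×10.5 cube at (0, 7) partially overlaps it — only the 21.75 mm² overlap (of its 288.75 mm²) is removed, clipping the outline — area = 24.00 mm²; (rotated 85° about Z; rotation is an isometry so areas/perimeters/island counts are preserved). Overall, the cross-section is a single solid region. Net area = 24.00 mm².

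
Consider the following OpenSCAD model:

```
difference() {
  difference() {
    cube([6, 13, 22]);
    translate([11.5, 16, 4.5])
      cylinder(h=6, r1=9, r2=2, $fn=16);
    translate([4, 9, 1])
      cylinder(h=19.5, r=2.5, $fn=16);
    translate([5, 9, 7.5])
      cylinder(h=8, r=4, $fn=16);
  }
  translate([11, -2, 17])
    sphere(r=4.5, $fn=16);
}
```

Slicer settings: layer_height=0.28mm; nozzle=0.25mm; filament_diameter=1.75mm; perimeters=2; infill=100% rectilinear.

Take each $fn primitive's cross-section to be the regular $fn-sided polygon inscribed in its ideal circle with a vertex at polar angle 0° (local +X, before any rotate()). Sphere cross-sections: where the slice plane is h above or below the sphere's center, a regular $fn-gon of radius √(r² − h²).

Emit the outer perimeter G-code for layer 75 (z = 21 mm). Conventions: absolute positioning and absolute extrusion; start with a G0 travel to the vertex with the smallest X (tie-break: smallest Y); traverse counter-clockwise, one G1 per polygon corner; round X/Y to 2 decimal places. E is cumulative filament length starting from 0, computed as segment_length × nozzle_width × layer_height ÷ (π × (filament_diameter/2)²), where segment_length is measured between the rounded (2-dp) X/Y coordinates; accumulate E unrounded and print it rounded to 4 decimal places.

G0 X0.00 Y0.00 Z21.00
G1 X6.00 Y0.00 E0.1746
G1 X6.00 Y13.00 E0.5529
G1 X0.00 Y13.00 E0.7276
G1 X0.00 Y0.00 E1.1059

At z = 21 mm: the 6×13 cube contributes its full rectangle; the cone at (11.5, 16) is not intersected at this z (z outside [4.5, 10.5]); the cylinder at (4, 9) is absent (z outside [1, 20.5]); the cylinder at (5, 9) is absent (z outside [7.5, 15.5]); Subtracting the remaining from the first: none of the subtracted shapes is present at this height, so the 6×13 cube is unchanged — 1 connected region; the r=4.5 sphere at (11, -2) contributes a regular 16-gon of circumradius √(4.5²−4²) = 2.062; Subtracting the remaining from the first: starting from that combined region, the r=4.5 sphere at (11, -2) misses the remaining region (no effect) — 1 connected region. The outline is a single polygon with 4 vertices. Extrusion per mm of travel: 0.25 × 0.28 / (π × 0.875²) = 0.029103. Accumulating E over each segment gives final E = 1.1059.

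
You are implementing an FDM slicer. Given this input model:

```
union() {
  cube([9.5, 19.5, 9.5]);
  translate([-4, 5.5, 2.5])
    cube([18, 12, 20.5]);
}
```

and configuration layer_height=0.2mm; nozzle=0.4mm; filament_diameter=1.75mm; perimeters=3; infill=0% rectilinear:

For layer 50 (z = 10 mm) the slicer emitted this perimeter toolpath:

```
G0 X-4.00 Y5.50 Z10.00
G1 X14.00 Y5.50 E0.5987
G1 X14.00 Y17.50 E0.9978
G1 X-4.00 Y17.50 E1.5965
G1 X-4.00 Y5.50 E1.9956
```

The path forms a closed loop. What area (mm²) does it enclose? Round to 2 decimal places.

216.00 mm²

Apply the shoelace formula to the sequence of (X, Y) vertices; enclosed area = 216.00 mm².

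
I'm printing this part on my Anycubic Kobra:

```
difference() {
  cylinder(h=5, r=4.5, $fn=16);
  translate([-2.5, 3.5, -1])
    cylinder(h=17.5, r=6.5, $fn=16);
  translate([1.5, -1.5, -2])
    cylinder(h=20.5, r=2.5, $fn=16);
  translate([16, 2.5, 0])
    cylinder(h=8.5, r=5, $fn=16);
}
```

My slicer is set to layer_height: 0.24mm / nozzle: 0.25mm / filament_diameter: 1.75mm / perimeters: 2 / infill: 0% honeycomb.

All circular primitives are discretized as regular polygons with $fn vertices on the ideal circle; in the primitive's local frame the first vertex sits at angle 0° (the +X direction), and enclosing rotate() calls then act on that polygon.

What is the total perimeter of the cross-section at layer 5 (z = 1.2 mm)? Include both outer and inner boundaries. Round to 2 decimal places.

22.03 mm

At z = 1.2 mm: the cylinder: section is a regular 16-gon, circumradius r=4.5 (perimeter = 2·16·4.500·sin(180°/16) = 28.09 mm); the cylinder at (-2.5, 3.5): section is a regular 16-gon, circumradius r=6.5 (perimeter = 2·16·6.500·sin(180°/16) = 40.58 mm); the r=2.5 cylinder at (1.5, -1.5) contributes a regular 16-gon of circumradius 2.5 (perimeter = 2·16·2.500·sin(180°/16) = 15.61 mm); the r=5 cylinder at (16, 2.5) contributes a regular 16-gon of circumradius 5 (perimeter = 2·16·5.000·sin(180°/16) = 31.21 mm); After the difference (first − rest): starting from the r=4.5 cylinder, the r=6.5 cylinder at (-2.5, 3.5) partially overlaps it — only the 44.83 mm² overlap (of its 129.35 mm²) is removed, clipping the outline; the r=2.5 cylinder at (1.5, -1.5) partially overlaps it — only the 10.02 mm² overlap (of its 19.13 mm²) is removed, clipping the outline; the r=5 cylinder at (16, 2.5) misses the remaining region (no effect) — boundary = 22.03 mm. Overall, the cross-section has 2 separate islands. Total boundary length (outer) = 22.03 mm.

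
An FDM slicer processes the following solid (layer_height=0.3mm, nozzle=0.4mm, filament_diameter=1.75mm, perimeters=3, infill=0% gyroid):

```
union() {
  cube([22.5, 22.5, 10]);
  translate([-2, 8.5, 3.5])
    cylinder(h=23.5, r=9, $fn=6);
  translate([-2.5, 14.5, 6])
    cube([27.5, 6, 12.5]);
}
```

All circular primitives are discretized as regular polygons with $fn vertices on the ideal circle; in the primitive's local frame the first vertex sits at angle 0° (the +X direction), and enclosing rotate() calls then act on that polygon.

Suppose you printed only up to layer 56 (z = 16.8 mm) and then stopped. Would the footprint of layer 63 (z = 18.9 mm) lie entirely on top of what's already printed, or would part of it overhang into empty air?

entirely on top

Compare the two slices. At z = 16.8: the cube is absent (z outside [0, 10]); the r=9 cylinder at (-2, 8.5) gives a regular 6-gon of circumradius 9 (constant along its height) (area = (6/2)·9.000²·sin(360°/6) = 210.44 mm²); the cube at (-2.5, 14.5) is present — its section is the full 27.5×6 rectangle (area 165.00 mm²); Combining (union): the regions partially overlap — summed areas 375.44 mm² minus the doubly-counted overlap 9.90 mm² gives 365.54 mm² — area = 365.54 mm². At z = 18.9: the cube does not reach this height (z outside [0, 10]); the cylinder at (-2, 8.5): section is a regular 6-gon, circumradius r=9 (area = (6/2)·9.000²·sin(360°/6) = 210.44 mm²); the cube at (-2.5, 14.5) does not reach this height (z outside [6, 18.5]); Merging all regions: only the r=9 cylinder at (-2, 8.5) is present, so the union is just that shape — area = 210.44 mm². Checking containment: the cross-section at z = 18.9 is a subset of the cross-section at z = 16.8.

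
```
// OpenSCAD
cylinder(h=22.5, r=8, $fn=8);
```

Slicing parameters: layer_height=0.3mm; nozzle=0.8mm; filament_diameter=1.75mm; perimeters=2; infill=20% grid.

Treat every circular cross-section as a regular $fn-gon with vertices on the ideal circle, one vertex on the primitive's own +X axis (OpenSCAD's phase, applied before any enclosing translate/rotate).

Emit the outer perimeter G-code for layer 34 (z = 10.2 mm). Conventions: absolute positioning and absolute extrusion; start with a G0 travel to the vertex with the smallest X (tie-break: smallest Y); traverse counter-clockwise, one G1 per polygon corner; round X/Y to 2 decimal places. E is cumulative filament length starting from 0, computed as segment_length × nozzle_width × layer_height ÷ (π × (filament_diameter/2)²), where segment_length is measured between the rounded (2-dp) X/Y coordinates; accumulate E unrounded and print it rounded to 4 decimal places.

At z = 10.2 mm: the r=8 cylinder gives a regular 8-gon of circumradius 8 (constant along its height). The outline is a single polygon with 8 vertices. Extrusion per mm of travel: 0.8 × 0.3 / (π × 0.875²) = 0.099780. Accumulating E over each segment gives final E = 4.8890.

G0 X-8.00 Y0.00 Z10.20
G1 X-5.66 Y-5.66 E0.6111
G1 X0.00 Y-8.00 E1.2222
G1 X5.66 Y-5.66 E1.8334
G1 X8.00 Y0.00 E2.4445
G1 X5.66 Y5.66 E3.0556
G1 X0.00 Y8.00 E3.6667
G1 X-5.66 Y5.66 E4.2778
G1 X-8.00 Y0.00 E4.8890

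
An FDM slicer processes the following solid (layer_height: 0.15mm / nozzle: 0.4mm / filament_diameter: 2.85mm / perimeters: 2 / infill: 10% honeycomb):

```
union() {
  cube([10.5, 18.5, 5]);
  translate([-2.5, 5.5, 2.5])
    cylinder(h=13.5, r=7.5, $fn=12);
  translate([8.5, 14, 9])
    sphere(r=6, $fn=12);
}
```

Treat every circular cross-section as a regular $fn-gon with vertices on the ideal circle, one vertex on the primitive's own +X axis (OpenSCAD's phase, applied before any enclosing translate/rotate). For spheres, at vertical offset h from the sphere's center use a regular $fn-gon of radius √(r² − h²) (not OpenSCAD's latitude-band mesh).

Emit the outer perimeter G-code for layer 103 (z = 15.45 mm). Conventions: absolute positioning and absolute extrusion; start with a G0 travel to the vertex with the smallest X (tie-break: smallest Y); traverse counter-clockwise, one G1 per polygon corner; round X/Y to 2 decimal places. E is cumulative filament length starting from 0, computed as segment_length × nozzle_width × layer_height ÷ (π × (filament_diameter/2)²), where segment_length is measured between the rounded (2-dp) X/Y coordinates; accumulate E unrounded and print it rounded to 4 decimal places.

G0 X-10.00 Y5.50 Z15.45
G1 X-9.00 Y1.75 E0.0365
G1 X-6.25 Y-1.00 E0.0731
G1 X-2.50 Y-2.00 E0.1096
G1 X1.25 Y-1.00 E0.1461
G1 X4.00 Y1.75 E0.1827
G1 X5.00 Y5.50 E0.2192
G1 X4.00 Y9.25 E0.2557
G1 X1.25 Y12.00 E0.2922
G1 X-2.50 Y13.00 E0.3287
G1 X-6.25 Y12.00 E0.3652
G1 X-9.00 Y9.25 E0.4018
G1 X-10.00 Y5.50 E0.4383

At z = 15.45 mm: the cube does not reach this height (z outside [0, 5]); the r=7.5 cylinder at (-2.5, 5.5) contributes a regular 12-gon of circumradius 7.5; the sphere at (8.5, 14) is not intersected at this z (|z−center|=6.450 > r=6); Taking the union: only the r=7.5 cylinder at (-2.5, 5.5) is present, so the union is just that shape — 1 connected region. The outline is a single polygon with 12 vertices. Extrusion per mm of travel: 0.4 × 0.15 / (π × 1.425²) = 0.009405. Accumulating E over each segment gives final E = 0.4383.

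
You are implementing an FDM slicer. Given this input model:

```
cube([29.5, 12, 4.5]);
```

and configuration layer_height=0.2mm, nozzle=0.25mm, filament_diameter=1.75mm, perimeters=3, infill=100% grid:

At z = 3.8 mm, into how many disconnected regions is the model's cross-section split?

1

At z = 3.8 mm: the 29.5×12 cube contributes its full rectangle. The result has 1 disconnected region.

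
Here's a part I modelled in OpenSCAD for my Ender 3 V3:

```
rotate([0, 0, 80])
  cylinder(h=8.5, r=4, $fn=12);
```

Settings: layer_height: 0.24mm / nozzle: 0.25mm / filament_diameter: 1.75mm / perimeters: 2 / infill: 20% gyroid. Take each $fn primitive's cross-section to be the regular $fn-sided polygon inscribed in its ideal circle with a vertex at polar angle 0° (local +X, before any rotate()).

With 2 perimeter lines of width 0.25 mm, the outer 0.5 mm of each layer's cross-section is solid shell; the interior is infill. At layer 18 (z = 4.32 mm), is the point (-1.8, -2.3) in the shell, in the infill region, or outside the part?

At z = 4.32 mm: the cylinder: section is a regular 12-gon, circumradius r=4; (rotated 80° about Z; rotation is an isometry so areas/perimeters/island counts are preserved). Overall, the cross-section is a single solid region. Undo the 80° rotation: the query point maps to (-2.578, 1.373) in the un-rotated model frame. The nearest boundary edge runs (-3.46, 2.00)→(-4.00, 0.00); distance from the point to it = 1.02 mm. The point is inside the cross-section and 1.02 mm from the nearest boundary — more than the 0.5 mm shell width (2 × 0.25), so it's in the infill interior.

infill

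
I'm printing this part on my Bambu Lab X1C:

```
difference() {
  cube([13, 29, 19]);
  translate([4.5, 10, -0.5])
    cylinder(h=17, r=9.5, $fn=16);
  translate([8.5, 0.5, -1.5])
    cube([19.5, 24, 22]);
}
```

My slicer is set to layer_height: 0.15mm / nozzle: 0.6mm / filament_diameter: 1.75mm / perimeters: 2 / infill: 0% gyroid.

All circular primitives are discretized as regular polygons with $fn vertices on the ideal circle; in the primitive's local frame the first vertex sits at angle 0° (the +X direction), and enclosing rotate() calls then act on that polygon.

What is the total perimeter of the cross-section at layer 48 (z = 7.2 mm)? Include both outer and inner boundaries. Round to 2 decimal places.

At z = 7.2 mm: the 13×29 cube contributes its full rectangle (perimeter 84.00 mm); the r=9.5 cylinder at (4.5, 10) gives a regular 16-gon of circumradius 9.5 (constant along its height) (perimeter = 2·16·9.500·sin(180°/16) = 59.31 mm); the 19.5×24 cube at (8.5, 0.5) contributes its full rectangle (perimeter 87.00 mm); Taking the first minus the rest: starting from the 13×29 cube, the r=9.5 cylinder at (4.5, 10) partially overlaps it — only the 214.51 mm² overlap (of its 276.30 mm²) is removed, clipping the outline; the 19.5×24 cube at (8.5, 0.5) partially overlaps it — only the 47.36 mm² overlap (of its 468.00 mm²) is removed, clipping the outline — boundary = 77.32 mm. Overall, the cross-section has 2 separate islands. Total boundary length (outer) = 77.32 mm.

77.32 mm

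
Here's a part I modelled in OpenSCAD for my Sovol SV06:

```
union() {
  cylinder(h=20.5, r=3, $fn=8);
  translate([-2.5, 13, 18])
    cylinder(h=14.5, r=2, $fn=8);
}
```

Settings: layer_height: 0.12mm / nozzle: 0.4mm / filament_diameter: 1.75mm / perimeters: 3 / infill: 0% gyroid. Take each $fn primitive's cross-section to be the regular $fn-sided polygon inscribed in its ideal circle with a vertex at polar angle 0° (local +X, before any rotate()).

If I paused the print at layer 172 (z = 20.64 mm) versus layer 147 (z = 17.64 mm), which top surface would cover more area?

layer 147 (z = 17.64 mm)

Layer 172 (z = 20.64): the cylinder is absent (z outside [0, 20.5]); the cylinder at (-2.5, 13): section is a regular 8-gon, circumradius r=2 (area = (8/2)·2.000²·sin(360°/8) = 11.31 mm²); Merging all regions: only the r=2 cylinder at (-2.5, 13) is present, so the union is just that shape — area = 11.31 mm². So its area = 11.31 mm². Layer 147 (z = 17.64): the r=3 cylinder gives a regular 8-gon of circumradius 3 (constant along its height) (area = (8/2)·3.000²·sin(360°/8) = 25.46 mm²); the cylinder at (-2.5, 13) is not intersected at this z (z outside [18, 32.5]); Taking the union: only the r=3 cylinder is present, so the union is just that shape — area = 25.46 mm². So its area = 25.46 mm². Layer 147 is larger (25.46 vs 11.31 mm²).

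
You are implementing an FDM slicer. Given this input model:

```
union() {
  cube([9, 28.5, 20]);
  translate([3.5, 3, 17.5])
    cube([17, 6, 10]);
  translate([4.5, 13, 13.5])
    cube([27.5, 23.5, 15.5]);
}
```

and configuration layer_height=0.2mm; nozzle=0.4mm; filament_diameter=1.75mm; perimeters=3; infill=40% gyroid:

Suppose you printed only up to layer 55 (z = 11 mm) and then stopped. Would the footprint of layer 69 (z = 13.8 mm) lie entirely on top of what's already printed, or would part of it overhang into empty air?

part overhangs

Compare the two slices. At z = 11: the cube is present — its section is the full 9×28.5 rectangle (area 256.50 mm²); the cube at (3.5, 3) is not intersected at this z (z outside [17.5, 27.5]); the cube at (4.5, 13) is absent (z outside [13.5, 29]); Merging all regions: only the 9×28.5 cube is present, so the union is just that shape — area = 256.50 mm². At z = 13.8: the cube (footprint 9×28.5) is included at this height (area 256.50 mm²); the cube at (3.5, 3) is not intersected at this z (z outside [17.5, 27.5]); the cube at (4.5, 13) is present — its section is the full 27.5×23.5 rectangle (area 646.25 mm²); Combining (union): the regions partially overlap — summed areas 902.75 mm² minus the doubly-counted overlap 69.75 mm² gives 833.00 mm² — area = 833.00 mm². Checking containment: at z = 13.8 the cross-section extends beyond the z = 11 cross-section by about 576.50 mm².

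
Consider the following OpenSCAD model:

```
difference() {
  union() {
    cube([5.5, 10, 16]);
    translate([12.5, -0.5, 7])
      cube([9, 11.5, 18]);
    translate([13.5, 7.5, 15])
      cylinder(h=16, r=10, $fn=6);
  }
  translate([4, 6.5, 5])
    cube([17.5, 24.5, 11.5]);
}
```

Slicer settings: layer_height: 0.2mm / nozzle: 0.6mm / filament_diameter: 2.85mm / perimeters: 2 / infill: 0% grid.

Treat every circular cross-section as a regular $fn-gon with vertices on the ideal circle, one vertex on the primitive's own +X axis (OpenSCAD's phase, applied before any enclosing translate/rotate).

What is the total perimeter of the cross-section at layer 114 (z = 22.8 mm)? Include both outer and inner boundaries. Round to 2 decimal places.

61.93 mm

At z = 22.8 mm: the cube is absent (z outside [0, 16]); the cube at (12.5, -0.5) is present — its section is the full 9×11.5 rectangle (perimeter 41.00 mm); the r=10 cylinder at (13.5, 7.5) gives a regular 6-gon of circumradius 10 (constant along its height) (perimeter = 2·6·10.000·sin(180°/6) = 60.00 mm); Merging all regions: the regions partially overlap (shared area 97.56 mm²), so the edge portions inside another operand are dropped and the merged outline is re-measured after clipping — boundary = 61.93 mm; the cube at (4, 6.5) is absent (z outside [5, 16.5]); Subtracting the remaining from the first: none of the subtracted shapes is present at this height, so that combined region is unchanged — boundary = 61.93 mm. Overall, the cross-section is a single solid region. Total boundary length (outer) = 61.93 mm.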